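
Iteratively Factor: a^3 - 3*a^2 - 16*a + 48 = (a + 4)*(a^2 - 7*a + 12) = (a - 4)*(a + 4)*(a - 3)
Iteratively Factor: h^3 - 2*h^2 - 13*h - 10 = (h + 2)*(h^2 - 4*h - 5) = (h + 1)*(h + 2)*(h - 5)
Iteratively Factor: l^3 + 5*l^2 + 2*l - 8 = (l + 4)*(l^2 + l - 2) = (l + 2)*(l + 4)*(l - 1)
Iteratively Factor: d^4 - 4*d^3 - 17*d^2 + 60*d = (d + 4)*(d^3 - 8*d^2 + 15*d) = (d - 5)*(d + 4)*(d^2 - 3*d) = (d - 5)*(d - 3)*(d + 4)*(d)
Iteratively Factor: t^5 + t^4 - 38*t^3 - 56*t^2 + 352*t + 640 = (t - 5)*(t^4 + 6*t^3 - 8*t^2 - 96*t - 128) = (t - 5)*(t + 4)*(t^3 + 2*t^2 - 16*t - 32) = (t - 5)*(t - 4)*(t + 4)*(t^2 + 6*t + 8) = (t - 5)*(t - 4)*(t + 4)^2*(t + 2)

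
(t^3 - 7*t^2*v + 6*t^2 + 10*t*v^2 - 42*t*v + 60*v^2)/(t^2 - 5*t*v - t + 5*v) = (t^2 - 2*t*v + 6*t - 12*v)/(t - 1)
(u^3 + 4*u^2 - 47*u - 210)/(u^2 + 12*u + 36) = (u^2 - 2*u - 35)/(u + 6)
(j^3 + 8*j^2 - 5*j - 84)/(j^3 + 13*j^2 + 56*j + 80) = (j^2 + 4*j - 21)/(j^2 + 9*j + 20)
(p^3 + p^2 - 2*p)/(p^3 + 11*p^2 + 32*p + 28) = p*(p - 1)/(p^2 + 9*p + 14)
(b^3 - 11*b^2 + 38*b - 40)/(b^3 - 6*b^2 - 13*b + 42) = (b^2 - 9*b + 20)/(b^2 - 4*b - 21)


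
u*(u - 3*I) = u^2 - 3*I*u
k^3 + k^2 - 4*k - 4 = (k - 2)*(k + 1)*(k + 2)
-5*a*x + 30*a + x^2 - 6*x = (-5*a + x)*(x - 6)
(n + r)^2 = n^2 + 2*n*r + r^2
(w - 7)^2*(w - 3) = w^3 - 17*w^2 + 91*w - 147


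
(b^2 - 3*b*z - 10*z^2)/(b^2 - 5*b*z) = (b + 2*z)/b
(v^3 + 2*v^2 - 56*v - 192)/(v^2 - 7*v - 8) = (v^2 + 10*v + 24)/(v + 1)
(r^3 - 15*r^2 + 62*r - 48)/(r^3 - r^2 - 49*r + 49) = (r^2 - 14*r + 48)/(r^2 - 49)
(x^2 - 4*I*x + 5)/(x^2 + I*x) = (x - 5*I)/x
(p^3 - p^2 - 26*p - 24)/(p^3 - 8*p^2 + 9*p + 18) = (p + 4)/(p - 3)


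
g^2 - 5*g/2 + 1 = (g - 2)*(g - 1/2)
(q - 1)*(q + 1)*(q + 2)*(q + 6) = q^4 + 8*q^3 + 11*q^2 - 8*q - 12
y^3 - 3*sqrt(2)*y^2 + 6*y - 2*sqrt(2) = (y - sqrt(2))^3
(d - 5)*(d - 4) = d^2 - 9*d + 20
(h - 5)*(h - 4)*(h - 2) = h^3 - 11*h^2 + 38*h - 40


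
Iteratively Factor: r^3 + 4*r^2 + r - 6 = (r + 3)*(r^2 + r - 2) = (r + 2)*(r + 3)*(r - 1)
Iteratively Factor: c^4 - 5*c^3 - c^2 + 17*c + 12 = (c + 1)*(c^3 - 6*c^2 + 5*c + 12) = (c + 1)^2*(c^2 - 7*c + 12) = (c - 3)*(c + 1)^2*(c - 4)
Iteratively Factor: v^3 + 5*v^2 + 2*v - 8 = (v + 4)*(v^2 + v - 2) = (v + 2)*(v + 4)*(v - 1)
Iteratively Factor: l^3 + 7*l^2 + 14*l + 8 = (l + 4)*(l^2 + 3*l + 2) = (l + 1)*(l + 4)*(l + 2)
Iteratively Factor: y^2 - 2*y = (y)*(y - 2)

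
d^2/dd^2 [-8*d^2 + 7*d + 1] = -16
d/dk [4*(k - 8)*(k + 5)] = 8*k - 12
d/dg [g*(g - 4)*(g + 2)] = 3*g^2 - 4*g - 8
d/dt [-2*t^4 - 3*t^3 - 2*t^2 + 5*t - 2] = -8*t^3 - 9*t^2 - 4*t + 5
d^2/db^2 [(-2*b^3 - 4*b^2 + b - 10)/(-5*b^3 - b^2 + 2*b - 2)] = 2*(90*b^6 - 15*b^5 + 1485*b^4 + 121*b^3 - 258*b^2 - 330*b + 32)/(125*b^9 + 75*b^8 - 135*b^7 + 91*b^6 + 114*b^5 - 102*b^4 + 28*b^3 + 36*b^2 - 24*b + 8)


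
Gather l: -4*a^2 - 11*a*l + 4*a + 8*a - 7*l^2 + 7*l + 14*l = -4*a^2 + 12*a - 7*l^2 + l*(21 - 11*a)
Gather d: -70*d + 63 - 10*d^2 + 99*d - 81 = -10*d^2 + 29*d - 18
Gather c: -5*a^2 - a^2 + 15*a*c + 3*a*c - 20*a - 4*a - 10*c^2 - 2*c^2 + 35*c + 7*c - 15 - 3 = -6*a^2 - 24*a - 12*c^2 + c*(18*a + 42) - 18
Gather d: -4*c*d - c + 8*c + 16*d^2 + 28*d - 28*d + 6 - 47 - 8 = -4*c*d + 7*c + 16*d^2 - 49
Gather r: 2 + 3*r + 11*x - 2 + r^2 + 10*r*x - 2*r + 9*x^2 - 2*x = r^2 + r*(10*x + 1) + 9*x^2 + 9*x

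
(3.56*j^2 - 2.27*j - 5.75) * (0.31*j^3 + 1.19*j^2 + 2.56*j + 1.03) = 1.1036*j^5 + 3.5327*j^4 + 4.6298*j^3 - 8.9869*j^2 - 17.0581*j - 5.9225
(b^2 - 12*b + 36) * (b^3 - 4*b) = b^5 - 12*b^4 + 32*b^3 + 48*b^2 - 144*b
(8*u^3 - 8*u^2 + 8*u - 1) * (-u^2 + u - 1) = -8*u^5 + 16*u^4 - 24*u^3 + 17*u^2 - 9*u + 1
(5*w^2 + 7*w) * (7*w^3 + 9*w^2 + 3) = 35*w^5 + 94*w^4 + 63*w^3 + 15*w^2 + 21*w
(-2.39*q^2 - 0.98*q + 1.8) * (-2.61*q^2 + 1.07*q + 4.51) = 6.2379*q^4 + 0.000499999999999723*q^3 - 16.5255*q^2 - 2.4938*q + 8.118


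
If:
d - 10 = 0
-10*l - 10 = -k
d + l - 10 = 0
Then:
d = 10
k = 10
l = 0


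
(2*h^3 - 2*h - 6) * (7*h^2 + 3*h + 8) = 14*h^5 + 6*h^4 + 2*h^3 - 48*h^2 - 34*h - 48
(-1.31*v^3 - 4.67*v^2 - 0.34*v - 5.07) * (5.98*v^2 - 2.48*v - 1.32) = -7.8338*v^5 - 24.6778*v^4 + 11.2776*v^3 - 23.311*v^2 + 13.0224*v + 6.6924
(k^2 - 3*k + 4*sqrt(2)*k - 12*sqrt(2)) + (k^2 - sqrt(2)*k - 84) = 2*k^2 - 3*k + 3*sqrt(2)*k - 84 - 12*sqrt(2)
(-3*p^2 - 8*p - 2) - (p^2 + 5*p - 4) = -4*p^2 - 13*p + 2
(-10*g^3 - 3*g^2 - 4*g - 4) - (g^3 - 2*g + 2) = -11*g^3 - 3*g^2 - 2*g - 6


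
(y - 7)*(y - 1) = y^2 - 8*y + 7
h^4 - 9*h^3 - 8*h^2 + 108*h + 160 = (h - 8)*(h - 5)*(h + 2)^2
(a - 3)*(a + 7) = a^2 + 4*a - 21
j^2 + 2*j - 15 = (j - 3)*(j + 5)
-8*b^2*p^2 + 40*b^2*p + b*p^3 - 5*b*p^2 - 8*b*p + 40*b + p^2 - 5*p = (-8*b + p)*(p - 5)*(b*p + 1)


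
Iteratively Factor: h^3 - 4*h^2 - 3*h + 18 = (h - 3)*(h^2 - h - 6) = (h - 3)*(h + 2)*(h - 3)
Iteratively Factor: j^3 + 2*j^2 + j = (j + 1)*(j^2 + j) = j*(j + 1)*(j + 1)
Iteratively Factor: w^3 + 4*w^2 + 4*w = (w + 2)*(w^2 + 2*w) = (w + 2)^2*(w)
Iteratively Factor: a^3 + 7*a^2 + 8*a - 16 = (a + 4)*(a^2 + 3*a - 4) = (a + 4)^2*(a - 1)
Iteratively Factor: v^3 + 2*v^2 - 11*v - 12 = (v - 3)*(v^2 + 5*v + 4) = (v - 3)*(v + 1)*(v + 4)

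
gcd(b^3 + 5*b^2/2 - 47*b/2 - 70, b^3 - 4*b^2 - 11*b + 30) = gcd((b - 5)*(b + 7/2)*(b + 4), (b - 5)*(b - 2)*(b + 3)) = b - 5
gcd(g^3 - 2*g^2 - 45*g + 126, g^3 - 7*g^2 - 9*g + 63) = g - 3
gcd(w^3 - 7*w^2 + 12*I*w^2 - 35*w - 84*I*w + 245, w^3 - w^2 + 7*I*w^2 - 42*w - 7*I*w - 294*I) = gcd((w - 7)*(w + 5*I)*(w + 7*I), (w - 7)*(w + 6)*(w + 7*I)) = w^2 + w*(-7 + 7*I) - 49*I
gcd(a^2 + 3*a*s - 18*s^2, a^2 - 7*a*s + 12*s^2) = -a + 3*s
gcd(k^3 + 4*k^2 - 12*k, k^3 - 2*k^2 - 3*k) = k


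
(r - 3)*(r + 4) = r^2 + r - 12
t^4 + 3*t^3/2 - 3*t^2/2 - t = t*(t - 1)*(t + 1/2)*(t + 2)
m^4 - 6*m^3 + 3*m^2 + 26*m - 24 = (m - 4)*(m - 3)*(m - 1)*(m + 2)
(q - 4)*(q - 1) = q^2 - 5*q + 4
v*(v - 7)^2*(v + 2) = v^4 - 12*v^3 + 21*v^2 + 98*v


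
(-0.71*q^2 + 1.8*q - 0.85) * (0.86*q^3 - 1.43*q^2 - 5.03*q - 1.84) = -0.6106*q^5 + 2.5633*q^4 + 0.2663*q^3 - 6.5321*q^2 + 0.9635*q + 1.564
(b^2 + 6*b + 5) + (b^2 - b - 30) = 2*b^2 + 5*b - 25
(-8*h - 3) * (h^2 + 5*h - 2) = -8*h^3 - 43*h^2 + h + 6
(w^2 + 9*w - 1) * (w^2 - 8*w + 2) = w^4 + w^3 - 71*w^2 + 26*w - 2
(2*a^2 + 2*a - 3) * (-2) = -4*a^2 - 4*a + 6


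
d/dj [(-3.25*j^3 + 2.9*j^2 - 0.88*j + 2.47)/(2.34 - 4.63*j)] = (30.095*j^3 - 36.242*j^2 + 13.572*j + 9.3769)/(21.4369*j^2 - 21.6684*j + 5.4756)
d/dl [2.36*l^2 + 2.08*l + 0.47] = 4.72*l + 2.08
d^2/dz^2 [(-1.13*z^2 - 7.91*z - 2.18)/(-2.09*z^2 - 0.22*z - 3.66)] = (68.064194*z^3 + 5.27181599999999*z^2 - 357.02634*z - 15.604568)/(9.129329*z^6 + 2.882946*z^5 + 48.265206*z^4 + 10.107856*z^3 + 84.521844*z^2 + 8.841096*z + 49.027896)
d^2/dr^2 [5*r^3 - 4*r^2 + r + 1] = 30*r - 8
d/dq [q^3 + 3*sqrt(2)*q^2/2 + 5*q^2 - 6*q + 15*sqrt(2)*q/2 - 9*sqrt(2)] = 3*q^2 + 3*sqrt(2)*q + 10*q - 6 + 15*sqrt(2)/2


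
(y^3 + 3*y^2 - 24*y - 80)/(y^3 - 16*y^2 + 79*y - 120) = (y^2 + 8*y + 16)/(y^2 - 11*y + 24)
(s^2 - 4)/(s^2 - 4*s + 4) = (s + 2)/(s - 2)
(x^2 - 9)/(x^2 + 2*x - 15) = (x + 3)/(x + 5)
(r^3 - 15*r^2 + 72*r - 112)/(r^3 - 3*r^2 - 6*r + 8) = (r^2 - 11*r + 28)/(r^2 + r - 2)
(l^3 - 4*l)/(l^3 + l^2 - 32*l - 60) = l*(l - 2)/(l^2 - l - 30)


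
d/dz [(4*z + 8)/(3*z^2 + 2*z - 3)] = 4*(3*z^2 + 2*z - 2*(z + 2)*(3*z + 1) - 3)/(3*z^2 + 2*z - 3)^2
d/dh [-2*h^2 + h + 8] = 1 - 4*h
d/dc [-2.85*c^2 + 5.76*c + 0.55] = 5.76 - 5.7*c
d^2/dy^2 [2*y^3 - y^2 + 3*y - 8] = 12*y - 2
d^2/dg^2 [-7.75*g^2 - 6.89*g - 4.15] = -15.5000000000000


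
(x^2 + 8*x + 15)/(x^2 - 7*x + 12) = (x^2 + 8*x + 15)/(x^2 - 7*x + 12)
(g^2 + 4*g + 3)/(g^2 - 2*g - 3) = (g + 3)/(g - 3)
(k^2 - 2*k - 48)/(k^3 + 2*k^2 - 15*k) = (k^2 - 2*k - 48)/(k*(k^2 + 2*k - 15))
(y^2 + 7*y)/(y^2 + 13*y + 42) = y/(y + 6)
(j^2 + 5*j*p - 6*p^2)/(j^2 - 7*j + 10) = (j^2 + 5*j*p - 6*p^2)/(j^2 - 7*j + 10)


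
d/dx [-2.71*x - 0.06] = -2.71000000000000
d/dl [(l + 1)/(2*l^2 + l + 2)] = (2*l^2 + l - (l + 1)*(4*l + 1) + 2)/(2*l^2 + l + 2)^2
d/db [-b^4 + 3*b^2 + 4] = -4*b^3 + 6*b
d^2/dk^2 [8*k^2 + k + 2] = 16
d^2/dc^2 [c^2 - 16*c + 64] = 2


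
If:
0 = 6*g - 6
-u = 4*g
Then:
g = 1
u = -4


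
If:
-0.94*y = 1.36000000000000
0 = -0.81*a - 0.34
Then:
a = -0.42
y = -1.45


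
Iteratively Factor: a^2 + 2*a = (a)*(a + 2)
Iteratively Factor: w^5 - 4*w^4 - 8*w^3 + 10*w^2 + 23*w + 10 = (w + 1)*(w^4 - 5*w^3 - 3*w^2 + 13*w + 10) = (w - 2)*(w + 1)*(w^3 - 3*w^2 - 9*w - 5) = (w - 2)*(w + 1)^2*(w^2 - 4*w - 5) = (w - 5)*(w - 2)*(w + 1)^2*(w + 1)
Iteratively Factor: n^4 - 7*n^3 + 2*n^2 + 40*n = (n - 5)*(n^3 - 2*n^2 - 8*n) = (n - 5)*(n + 2)*(n^2 - 4*n) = n*(n - 5)*(n + 2)*(n - 4)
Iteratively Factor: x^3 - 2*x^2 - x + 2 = (x - 2)*(x^2 - 1) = (x - 2)*(x - 1)*(x + 1)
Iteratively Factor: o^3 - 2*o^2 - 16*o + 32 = (o - 2)*(o^2 - 16) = (o - 2)*(o + 4)*(o - 4)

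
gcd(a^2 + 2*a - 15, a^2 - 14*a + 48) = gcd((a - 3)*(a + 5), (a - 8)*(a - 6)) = 1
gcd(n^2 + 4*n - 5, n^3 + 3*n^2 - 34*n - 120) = n + 5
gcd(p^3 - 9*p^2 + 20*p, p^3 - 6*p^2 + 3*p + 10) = p - 5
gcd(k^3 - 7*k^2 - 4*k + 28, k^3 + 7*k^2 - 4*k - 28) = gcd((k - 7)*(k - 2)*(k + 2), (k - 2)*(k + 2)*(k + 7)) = k^2 - 4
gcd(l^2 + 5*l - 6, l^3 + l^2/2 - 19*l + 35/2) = l - 1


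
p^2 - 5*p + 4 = (p - 4)*(p - 1)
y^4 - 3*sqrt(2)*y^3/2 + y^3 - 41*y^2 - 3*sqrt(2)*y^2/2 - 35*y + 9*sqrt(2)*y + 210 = (y - 2)*(y + 3)*(y - 5*sqrt(2))*(y + 7*sqrt(2)/2)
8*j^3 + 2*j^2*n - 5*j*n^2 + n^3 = (-4*j + n)*(-2*j + n)*(j + n)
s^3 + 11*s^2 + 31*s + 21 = (s + 1)*(s + 3)*(s + 7)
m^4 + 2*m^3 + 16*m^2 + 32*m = m*(m + 2)*(m - 4*I)*(m + 4*I)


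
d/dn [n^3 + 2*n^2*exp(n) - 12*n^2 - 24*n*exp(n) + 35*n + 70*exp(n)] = 2*n^2*exp(n) + 3*n^2 - 20*n*exp(n) - 24*n + 46*exp(n) + 35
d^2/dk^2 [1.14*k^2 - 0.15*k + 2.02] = 2.28000000000000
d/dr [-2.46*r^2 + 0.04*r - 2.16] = 0.04 - 4.92*r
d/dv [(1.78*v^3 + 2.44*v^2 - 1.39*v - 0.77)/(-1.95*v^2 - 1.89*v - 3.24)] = (-3.471*v^4 - 6.7284*v^3 - 24.6237*v^2 - 18.8142*v + 3.0483)/(3.8025*v^4 + 7.371*v^3 + 16.2081*v^2 + 12.2472*v + 10.4976)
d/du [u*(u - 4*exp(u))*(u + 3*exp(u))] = -u^2*exp(u) + 3*u^2 - 24*u*exp(2*u) - 2*u*exp(u) - 12*exp(2*u)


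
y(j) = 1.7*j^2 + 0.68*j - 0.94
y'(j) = 3.4*j + 0.68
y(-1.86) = 3.68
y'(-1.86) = -5.64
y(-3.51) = 17.62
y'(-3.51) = -11.25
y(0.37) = -0.46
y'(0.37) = 1.94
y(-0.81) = -0.38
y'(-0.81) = -2.07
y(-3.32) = 15.54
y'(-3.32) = -10.61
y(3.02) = 16.62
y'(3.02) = 10.95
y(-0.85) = -0.29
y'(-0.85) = -2.21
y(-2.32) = 6.63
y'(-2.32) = -7.21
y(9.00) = 142.88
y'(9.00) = 31.28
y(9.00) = 142.88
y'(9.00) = 31.28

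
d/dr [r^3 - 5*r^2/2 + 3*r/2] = 3*r^2 - 5*r + 3/2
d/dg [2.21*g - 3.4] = 2.21000000000000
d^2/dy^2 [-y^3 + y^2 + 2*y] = 2 - 6*y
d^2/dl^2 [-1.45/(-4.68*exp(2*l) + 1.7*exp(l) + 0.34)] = ((2.465 - 27.144*exp(l))*(-4.68*exp(2*l) + 1.7*exp(l) + 0.34) - 1.45*(9.36*exp(l) - 1.7)*(18.72*exp(l) - 3.4)*exp(l))*exp(l)/(-4.68*exp(2*l) + 1.7*exp(l) + 0.34)^3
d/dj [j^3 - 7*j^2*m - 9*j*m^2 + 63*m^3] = 3*j^2 - 14*j*m - 9*m^2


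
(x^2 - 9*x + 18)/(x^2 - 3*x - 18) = (x - 3)/(x + 3)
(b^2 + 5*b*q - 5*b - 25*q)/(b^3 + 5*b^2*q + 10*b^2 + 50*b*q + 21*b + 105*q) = (b - 5)/(b^2 + 10*b + 21)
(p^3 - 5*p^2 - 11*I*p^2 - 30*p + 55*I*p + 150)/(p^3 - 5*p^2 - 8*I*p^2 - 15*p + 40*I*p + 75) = (p - 6*I)/(p - 3*I)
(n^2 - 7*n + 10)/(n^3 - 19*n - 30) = (n - 2)/(n^2 + 5*n + 6)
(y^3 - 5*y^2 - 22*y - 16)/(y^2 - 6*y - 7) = (y^2 - 6*y - 16)/(y - 7)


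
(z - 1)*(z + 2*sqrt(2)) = z^2 - z + 2*sqrt(2)*z - 2*sqrt(2)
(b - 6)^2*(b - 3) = b^3 - 15*b^2 + 72*b - 108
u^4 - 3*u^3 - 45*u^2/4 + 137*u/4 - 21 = (u - 4)*(u - 3/2)*(u - 1)*(u + 7/2)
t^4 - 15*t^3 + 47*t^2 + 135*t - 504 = (t - 8)*(t - 7)*(t - 3)*(t + 3)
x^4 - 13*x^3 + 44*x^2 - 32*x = x*(x - 8)*(x - 4)*(x - 1)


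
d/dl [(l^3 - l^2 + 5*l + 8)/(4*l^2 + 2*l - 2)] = (l^4 + l^3 - 7*l^2 - 15*l - 13/2)/(4*l^4 + 4*l^3 - 3*l^2 - 2*l + 1)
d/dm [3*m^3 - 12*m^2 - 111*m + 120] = 9*m^2 - 24*m - 111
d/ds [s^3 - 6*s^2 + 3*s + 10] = 3*s^2 - 12*s + 3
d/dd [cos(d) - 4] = -sin(d)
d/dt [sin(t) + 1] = cos(t)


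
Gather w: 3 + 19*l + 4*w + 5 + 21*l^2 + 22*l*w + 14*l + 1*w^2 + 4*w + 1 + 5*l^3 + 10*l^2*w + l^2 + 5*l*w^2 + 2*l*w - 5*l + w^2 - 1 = 5*l^3 + 22*l^2 + 28*l + w^2*(5*l + 2) + w*(10*l^2 + 24*l + 8) + 8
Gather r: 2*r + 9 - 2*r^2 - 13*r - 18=-2*r^2 - 11*r - 9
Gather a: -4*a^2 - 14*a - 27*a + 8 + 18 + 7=-4*a^2 - 41*a + 33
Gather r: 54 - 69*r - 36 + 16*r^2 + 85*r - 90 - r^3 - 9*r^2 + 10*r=-r^3 + 7*r^2 + 26*r - 72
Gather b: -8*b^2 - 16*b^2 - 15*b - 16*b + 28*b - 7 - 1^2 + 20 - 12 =-24*b^2 - 3*b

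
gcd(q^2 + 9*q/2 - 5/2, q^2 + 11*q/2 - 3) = q - 1/2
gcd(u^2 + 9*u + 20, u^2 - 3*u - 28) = u + 4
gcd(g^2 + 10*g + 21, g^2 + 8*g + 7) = g + 7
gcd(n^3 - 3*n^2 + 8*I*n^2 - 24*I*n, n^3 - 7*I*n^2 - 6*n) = n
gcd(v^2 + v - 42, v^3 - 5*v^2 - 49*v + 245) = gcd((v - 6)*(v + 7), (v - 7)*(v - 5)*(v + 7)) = v + 7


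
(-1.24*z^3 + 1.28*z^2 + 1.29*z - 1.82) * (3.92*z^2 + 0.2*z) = -4.8608*z^5 + 4.7696*z^4 + 5.3128*z^3 - 6.8764*z^2 - 0.364*z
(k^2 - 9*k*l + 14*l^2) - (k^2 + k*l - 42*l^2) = -10*k*l + 56*l^2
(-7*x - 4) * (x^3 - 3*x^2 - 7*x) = -7*x^4 + 17*x^3 + 61*x^2 + 28*x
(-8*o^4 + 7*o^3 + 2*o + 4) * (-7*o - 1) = 56*o^5 - 41*o^4 - 7*o^3 - 14*o^2 - 30*o - 4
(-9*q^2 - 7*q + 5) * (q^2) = -9*q^4 - 7*q^3 + 5*q^2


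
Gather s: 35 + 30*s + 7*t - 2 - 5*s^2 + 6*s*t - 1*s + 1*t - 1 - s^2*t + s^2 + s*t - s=s^2*(-t - 4) + s*(7*t + 28) + 8*t + 32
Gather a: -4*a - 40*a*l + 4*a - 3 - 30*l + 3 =-40*a*l - 30*l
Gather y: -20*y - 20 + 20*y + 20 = 0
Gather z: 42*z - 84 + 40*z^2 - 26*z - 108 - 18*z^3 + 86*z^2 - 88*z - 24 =-18*z^3 + 126*z^2 - 72*z - 216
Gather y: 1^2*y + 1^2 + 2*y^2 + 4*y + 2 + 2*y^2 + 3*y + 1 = 4*y^2 + 8*y + 4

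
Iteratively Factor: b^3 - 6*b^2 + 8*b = (b - 2)*(b^2 - 4*b) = b*(b - 2)*(b - 4)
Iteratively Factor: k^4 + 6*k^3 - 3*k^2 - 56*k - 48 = (k + 1)*(k^3 + 5*k^2 - 8*k - 48) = (k + 1)*(k + 4)*(k^2 + k - 12) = (k - 3)*(k + 1)*(k + 4)*(k + 4)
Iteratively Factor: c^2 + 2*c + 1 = (c + 1)*(c + 1)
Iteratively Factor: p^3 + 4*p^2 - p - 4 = (p + 1)*(p^2 + 3*p - 4) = (p - 1)*(p + 1)*(p + 4)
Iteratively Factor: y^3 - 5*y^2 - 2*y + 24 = (y + 2)*(y^2 - 7*y + 12) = (y - 4)*(y + 2)*(y - 3)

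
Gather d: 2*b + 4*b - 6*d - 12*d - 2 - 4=6*b - 18*d - 6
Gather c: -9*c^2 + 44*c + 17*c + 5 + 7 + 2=-9*c^2 + 61*c + 14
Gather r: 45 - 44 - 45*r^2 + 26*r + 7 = -45*r^2 + 26*r + 8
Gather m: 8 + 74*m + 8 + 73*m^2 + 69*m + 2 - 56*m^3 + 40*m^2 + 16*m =-56*m^3 + 113*m^2 + 159*m + 18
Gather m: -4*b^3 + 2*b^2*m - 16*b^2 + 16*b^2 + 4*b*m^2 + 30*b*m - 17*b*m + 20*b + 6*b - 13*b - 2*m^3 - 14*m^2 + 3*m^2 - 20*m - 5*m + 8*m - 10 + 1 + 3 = -4*b^3 + 13*b - 2*m^3 + m^2*(4*b - 11) + m*(2*b^2 + 13*b - 17) - 6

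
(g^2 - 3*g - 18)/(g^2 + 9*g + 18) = (g - 6)/(g + 6)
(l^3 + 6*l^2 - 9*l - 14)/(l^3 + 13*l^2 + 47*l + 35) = (l - 2)/(l + 5)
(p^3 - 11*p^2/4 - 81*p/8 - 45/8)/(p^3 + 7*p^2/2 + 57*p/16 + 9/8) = 2*(2*p^2 - 7*p - 15)/(4*p^2 + 11*p + 6)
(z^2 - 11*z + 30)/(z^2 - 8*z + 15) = (z - 6)/(z - 3)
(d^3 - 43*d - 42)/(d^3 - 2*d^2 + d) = (d^3 - 43*d - 42)/(d*(d^2 - 2*d + 1))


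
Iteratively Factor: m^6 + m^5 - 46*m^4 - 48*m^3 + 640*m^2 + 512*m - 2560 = (m - 2)*(m^5 + 3*m^4 - 40*m^3 - 128*m^2 + 384*m + 1280) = (m - 2)*(m + 4)*(m^4 - m^3 - 36*m^2 + 16*m + 320) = (m - 4)*(m - 2)*(m + 4)*(m^3 + 3*m^2 - 24*m - 80) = (m - 5)*(m - 4)*(m - 2)*(m + 4)*(m^2 + 8*m + 16) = (m - 5)*(m - 4)*(m - 2)*(m + 4)^2*(m + 4)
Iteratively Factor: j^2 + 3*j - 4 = (j + 4)*(j - 1)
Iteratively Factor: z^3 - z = (z + 1)*(z^2 - z) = z*(z + 1)*(z - 1)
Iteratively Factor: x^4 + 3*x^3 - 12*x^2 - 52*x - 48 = (x + 3)*(x^3 - 12*x - 16) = (x - 4)*(x + 3)*(x^2 + 4*x + 4) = (x - 4)*(x + 2)*(x + 3)*(x + 2)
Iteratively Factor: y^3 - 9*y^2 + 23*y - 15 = (y - 5)*(y^2 - 4*y + 3) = (y - 5)*(y - 1)*(y - 3)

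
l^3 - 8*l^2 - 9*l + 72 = (l - 8)*(l - 3)*(l + 3)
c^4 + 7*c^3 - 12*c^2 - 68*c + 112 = (c - 2)^2*(c + 4)*(c + 7)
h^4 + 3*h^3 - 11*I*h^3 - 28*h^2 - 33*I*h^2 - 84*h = h*(h + 3)*(h - 7*I)*(h - 4*I)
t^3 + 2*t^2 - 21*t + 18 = (t - 3)*(t - 1)*(t + 6)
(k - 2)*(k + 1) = k^2 - k - 2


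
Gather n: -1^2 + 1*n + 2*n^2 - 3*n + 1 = 2*n^2 - 2*n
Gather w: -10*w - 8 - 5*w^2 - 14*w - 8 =-5*w^2 - 24*w - 16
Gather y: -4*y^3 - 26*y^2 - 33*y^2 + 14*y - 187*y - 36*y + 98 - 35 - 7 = -4*y^3 - 59*y^2 - 209*y + 56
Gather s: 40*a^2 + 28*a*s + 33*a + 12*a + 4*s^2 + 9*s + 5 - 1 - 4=40*a^2 + 45*a + 4*s^2 + s*(28*a + 9)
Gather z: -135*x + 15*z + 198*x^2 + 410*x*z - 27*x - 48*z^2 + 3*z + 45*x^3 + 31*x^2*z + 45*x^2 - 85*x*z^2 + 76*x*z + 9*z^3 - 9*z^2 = 45*x^3 + 243*x^2 - 162*x + 9*z^3 + z^2*(-85*x - 57) + z*(31*x^2 + 486*x + 18)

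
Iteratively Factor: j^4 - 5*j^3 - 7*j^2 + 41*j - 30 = (j - 1)*(j^3 - 4*j^2 - 11*j + 30) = (j - 2)*(j - 1)*(j^2 - 2*j - 15) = (j - 5)*(j - 2)*(j - 1)*(j + 3)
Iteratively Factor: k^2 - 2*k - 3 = (k + 1)*(k - 3)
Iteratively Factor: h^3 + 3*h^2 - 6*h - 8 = (h + 1)*(h^2 + 2*h - 8) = (h - 2)*(h + 1)*(h + 4)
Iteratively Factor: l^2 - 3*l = (l)*(l - 3)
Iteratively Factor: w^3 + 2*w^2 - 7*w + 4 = (w - 1)*(w^2 + 3*w - 4) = (w - 1)*(w + 4)*(w - 1)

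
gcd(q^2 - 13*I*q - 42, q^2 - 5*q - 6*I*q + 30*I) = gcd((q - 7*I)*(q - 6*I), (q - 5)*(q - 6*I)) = q - 6*I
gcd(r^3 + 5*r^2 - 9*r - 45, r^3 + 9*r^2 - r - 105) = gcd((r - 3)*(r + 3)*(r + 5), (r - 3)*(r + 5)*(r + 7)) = r^2 + 2*r - 15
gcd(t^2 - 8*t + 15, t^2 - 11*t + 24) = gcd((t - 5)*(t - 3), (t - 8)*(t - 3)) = t - 3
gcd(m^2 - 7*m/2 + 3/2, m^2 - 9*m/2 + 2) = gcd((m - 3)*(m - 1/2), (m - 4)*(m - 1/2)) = m - 1/2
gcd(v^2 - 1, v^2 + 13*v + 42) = 1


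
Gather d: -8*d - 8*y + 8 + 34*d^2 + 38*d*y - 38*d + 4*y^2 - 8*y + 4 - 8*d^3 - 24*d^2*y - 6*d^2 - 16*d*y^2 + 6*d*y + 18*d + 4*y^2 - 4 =-8*d^3 + d^2*(28 - 24*y) + d*(-16*y^2 + 44*y - 28) + 8*y^2 - 16*y + 8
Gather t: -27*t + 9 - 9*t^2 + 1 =-9*t^2 - 27*t + 10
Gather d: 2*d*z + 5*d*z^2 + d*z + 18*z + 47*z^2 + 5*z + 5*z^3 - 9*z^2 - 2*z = d*(5*z^2 + 3*z) + 5*z^3 + 38*z^2 + 21*z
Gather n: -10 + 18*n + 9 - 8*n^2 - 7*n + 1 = -8*n^2 + 11*n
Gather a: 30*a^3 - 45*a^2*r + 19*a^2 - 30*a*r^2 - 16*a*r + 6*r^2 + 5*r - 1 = 30*a^3 + a^2*(19 - 45*r) + a*(-30*r^2 - 16*r) + 6*r^2 + 5*r - 1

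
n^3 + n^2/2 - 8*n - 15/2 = (n - 3)*(n + 1)*(n + 5/2)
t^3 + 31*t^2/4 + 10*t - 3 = (t - 1/4)*(t + 2)*(t + 6)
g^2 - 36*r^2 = (g - 6*r)*(g + 6*r)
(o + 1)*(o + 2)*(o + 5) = o^3 + 8*o^2 + 17*o + 10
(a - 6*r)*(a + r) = a^2 - 5*a*r - 6*r^2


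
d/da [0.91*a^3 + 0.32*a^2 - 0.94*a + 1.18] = 2.73*a^2 + 0.64*a - 0.94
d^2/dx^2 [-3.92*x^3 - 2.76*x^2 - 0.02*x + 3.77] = -23.52*x - 5.52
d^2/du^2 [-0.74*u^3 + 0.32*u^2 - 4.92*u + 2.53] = 0.64 - 4.44*u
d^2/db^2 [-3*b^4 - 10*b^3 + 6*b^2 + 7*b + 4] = -36*b^2 - 60*b + 12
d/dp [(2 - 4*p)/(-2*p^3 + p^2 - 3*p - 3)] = 2*(-8*p^3 + 8*p^2 - 2*p + 9)/(4*p^6 - 4*p^5 + 13*p^4 + 6*p^3 + 3*p^2 + 18*p + 9)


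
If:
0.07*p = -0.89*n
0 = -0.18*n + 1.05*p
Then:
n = 0.00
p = 0.00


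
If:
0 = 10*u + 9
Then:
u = -9/10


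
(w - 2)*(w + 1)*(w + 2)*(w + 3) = w^4 + 4*w^3 - w^2 - 16*w - 12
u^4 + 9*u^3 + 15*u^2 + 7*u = u*(u + 1)^2*(u + 7)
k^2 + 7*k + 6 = (k + 1)*(k + 6)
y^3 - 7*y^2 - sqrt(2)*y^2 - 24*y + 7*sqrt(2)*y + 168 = (y - 7)*(y - 4*sqrt(2))*(y + 3*sqrt(2))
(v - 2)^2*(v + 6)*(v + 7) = v^4 + 9*v^3 - 6*v^2 - 116*v + 168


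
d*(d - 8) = d^2 - 8*d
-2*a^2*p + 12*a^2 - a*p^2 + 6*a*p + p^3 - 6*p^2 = (-2*a + p)*(a + p)*(p - 6)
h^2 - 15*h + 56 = (h - 8)*(h - 7)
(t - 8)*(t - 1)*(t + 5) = t^3 - 4*t^2 - 37*t + 40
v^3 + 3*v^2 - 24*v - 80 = (v - 5)*(v + 4)^2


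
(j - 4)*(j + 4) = j^2 - 16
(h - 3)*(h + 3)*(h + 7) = h^3 + 7*h^2 - 9*h - 63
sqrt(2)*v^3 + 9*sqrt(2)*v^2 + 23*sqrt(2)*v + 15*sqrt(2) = (v + 3)*(v + 5)*(sqrt(2)*v + sqrt(2))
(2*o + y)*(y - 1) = 2*o*y - 2*o + y^2 - y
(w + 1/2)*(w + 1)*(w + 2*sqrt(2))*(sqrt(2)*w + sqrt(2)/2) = sqrt(2)*w^4 + 2*sqrt(2)*w^3 + 4*w^3 + 5*sqrt(2)*w^2/4 + 8*w^2 + sqrt(2)*w/4 + 5*w + 1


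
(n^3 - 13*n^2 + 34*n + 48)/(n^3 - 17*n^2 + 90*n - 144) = (n + 1)/(n - 3)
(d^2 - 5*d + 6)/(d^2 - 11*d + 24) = (d - 2)/(d - 8)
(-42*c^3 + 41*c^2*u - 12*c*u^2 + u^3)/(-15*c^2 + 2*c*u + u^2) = (14*c^2 - 9*c*u + u^2)/(5*c + u)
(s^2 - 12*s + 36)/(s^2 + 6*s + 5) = (s^2 - 12*s + 36)/(s^2 + 6*s + 5)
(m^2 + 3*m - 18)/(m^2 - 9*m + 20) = (m^2 + 3*m - 18)/(m^2 - 9*m + 20)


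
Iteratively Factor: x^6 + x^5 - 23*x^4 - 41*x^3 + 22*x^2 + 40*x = (x + 1)*(x^5 - 23*x^3 - 18*x^2 + 40*x) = x*(x + 1)*(x^4 - 23*x^2 - 18*x + 40) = x*(x - 5)*(x + 1)*(x^3 + 5*x^2 + 2*x - 8) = x*(x - 5)*(x + 1)*(x + 4)*(x^2 + x - 2) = x*(x - 5)*(x - 1)*(x + 1)*(x + 4)*(x + 2)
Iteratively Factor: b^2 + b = (b + 1)*(b)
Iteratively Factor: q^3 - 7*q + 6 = (q + 3)*(q^2 - 3*q + 2) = (q - 2)*(q + 3)*(q - 1)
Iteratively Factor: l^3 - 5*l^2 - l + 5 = (l + 1)*(l^2 - 6*l + 5) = (l - 5)*(l + 1)*(l - 1)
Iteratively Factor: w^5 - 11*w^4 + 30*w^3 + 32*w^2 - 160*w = (w - 4)*(w^4 - 7*w^3 + 2*w^2 + 40*w) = (w - 4)^2*(w^3 - 3*w^2 - 10*w) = (w - 5)*(w - 4)^2*(w^2 + 2*w) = w*(w - 5)*(w - 4)^2*(w + 2)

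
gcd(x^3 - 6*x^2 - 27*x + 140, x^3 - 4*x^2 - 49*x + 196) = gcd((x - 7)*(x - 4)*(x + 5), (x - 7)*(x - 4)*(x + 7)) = x^2 - 11*x + 28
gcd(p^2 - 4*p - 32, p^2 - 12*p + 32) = p - 8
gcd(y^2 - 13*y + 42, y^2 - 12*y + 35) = y - 7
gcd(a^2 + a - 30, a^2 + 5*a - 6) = a + 6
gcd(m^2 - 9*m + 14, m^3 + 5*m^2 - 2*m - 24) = m - 2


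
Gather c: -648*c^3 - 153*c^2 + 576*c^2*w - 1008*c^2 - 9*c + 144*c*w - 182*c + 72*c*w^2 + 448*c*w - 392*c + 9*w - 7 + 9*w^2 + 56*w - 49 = -648*c^3 + c^2*(576*w - 1161) + c*(72*w^2 + 592*w - 583) + 9*w^2 + 65*w - 56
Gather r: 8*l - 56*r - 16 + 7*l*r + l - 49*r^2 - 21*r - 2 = 9*l - 49*r^2 + r*(7*l - 77) - 18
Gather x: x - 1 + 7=x + 6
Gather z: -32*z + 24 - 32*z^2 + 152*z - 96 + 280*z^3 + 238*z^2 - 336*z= 280*z^3 + 206*z^2 - 216*z - 72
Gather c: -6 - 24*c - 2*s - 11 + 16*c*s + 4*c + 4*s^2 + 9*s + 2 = c*(16*s - 20) + 4*s^2 + 7*s - 15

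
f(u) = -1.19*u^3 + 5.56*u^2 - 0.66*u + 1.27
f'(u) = -3.57*u^2 + 11.12*u - 0.66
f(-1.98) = 33.61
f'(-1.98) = -36.67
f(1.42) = 8.14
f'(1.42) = 7.93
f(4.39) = 4.85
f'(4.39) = -20.64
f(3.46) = 16.26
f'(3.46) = -4.92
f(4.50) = 2.45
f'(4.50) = -22.91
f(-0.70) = 4.86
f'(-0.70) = -10.19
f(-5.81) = 426.17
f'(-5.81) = -185.78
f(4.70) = -2.56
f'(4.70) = -27.26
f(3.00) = 17.20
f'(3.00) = 0.57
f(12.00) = -1262.33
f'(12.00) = -381.30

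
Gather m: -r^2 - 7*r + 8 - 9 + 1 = -r^2 - 7*r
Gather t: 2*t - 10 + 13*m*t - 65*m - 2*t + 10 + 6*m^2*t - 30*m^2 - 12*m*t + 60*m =-30*m^2 - 5*m + t*(6*m^2 + m)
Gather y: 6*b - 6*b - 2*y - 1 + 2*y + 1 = 0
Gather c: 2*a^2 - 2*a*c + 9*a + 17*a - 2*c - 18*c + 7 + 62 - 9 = 2*a^2 + 26*a + c*(-2*a - 20) + 60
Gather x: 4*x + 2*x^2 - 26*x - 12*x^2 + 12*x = -10*x^2 - 10*x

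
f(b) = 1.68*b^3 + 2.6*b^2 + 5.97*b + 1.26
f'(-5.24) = 117.11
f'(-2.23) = 19.44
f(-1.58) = -8.31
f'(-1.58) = 10.34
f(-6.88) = -463.85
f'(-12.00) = 669.33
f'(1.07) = 17.30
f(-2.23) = -17.75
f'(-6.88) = 208.76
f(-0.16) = 0.36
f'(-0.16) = 5.27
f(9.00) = 1490.31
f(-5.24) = -200.35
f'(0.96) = 15.61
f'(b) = 5.04*b^2 + 5.2*b + 5.97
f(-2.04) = -14.36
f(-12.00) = -2599.02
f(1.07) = 12.68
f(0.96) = 10.87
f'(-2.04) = 16.34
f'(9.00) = 461.01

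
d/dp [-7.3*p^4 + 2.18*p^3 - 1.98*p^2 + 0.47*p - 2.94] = -29.2*p^3 + 6.54*p^2 - 3.96*p + 0.47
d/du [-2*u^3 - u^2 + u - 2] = -6*u^2 - 2*u + 1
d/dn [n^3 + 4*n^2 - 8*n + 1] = 3*n^2 + 8*n - 8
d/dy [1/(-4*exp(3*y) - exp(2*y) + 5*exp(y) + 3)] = (12*exp(2*y) + 2*exp(y) - 5)*exp(y)/(4*exp(3*y) + exp(2*y) - 5*exp(y) - 3)^2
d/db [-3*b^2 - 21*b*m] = -6*b - 21*m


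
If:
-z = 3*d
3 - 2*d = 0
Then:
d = 3/2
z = -9/2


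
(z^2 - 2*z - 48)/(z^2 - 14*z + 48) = (z + 6)/(z - 6)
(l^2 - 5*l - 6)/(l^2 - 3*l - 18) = (l + 1)/(l + 3)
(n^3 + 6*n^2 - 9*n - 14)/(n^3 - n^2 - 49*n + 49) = (n^2 - n - 2)/(n^2 - 8*n + 7)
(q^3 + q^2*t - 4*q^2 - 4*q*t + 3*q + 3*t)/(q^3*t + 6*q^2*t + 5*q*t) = (q^3 + q^2*t - 4*q^2 - 4*q*t + 3*q + 3*t)/(q*t*(q^2 + 6*q + 5))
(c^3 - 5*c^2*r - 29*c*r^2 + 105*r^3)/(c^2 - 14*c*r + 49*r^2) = (-c^2 - 2*c*r + 15*r^2)/(-c + 7*r)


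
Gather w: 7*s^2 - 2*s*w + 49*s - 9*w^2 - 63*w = 7*s^2 + 49*s - 9*w^2 + w*(-2*s - 63)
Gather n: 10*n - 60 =10*n - 60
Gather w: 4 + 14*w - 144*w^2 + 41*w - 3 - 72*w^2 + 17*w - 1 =-216*w^2 + 72*w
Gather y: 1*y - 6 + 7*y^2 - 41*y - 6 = 7*y^2 - 40*y - 12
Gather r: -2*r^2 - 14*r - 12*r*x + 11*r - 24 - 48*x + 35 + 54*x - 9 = -2*r^2 + r*(-12*x - 3) + 6*x + 2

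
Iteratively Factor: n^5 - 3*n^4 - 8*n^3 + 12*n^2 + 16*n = (n + 1)*(n^4 - 4*n^3 - 4*n^2 + 16*n) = (n + 1)*(n + 2)*(n^3 - 6*n^2 + 8*n) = n*(n + 1)*(n + 2)*(n^2 - 6*n + 8) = n*(n - 4)*(n + 1)*(n + 2)*(n - 2)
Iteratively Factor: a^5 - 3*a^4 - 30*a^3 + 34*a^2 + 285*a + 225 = (a + 1)*(a^4 - 4*a^3 - 26*a^2 + 60*a + 225) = (a + 1)*(a + 3)*(a^3 - 7*a^2 - 5*a + 75) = (a - 5)*(a + 1)*(a + 3)*(a^2 - 2*a - 15) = (a - 5)^2*(a + 1)*(a + 3)*(a + 3)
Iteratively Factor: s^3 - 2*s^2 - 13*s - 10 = (s + 2)*(s^2 - 4*s - 5) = (s - 5)*(s + 2)*(s + 1)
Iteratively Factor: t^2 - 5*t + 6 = (t - 3)*(t - 2)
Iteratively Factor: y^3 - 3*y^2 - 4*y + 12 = (y - 2)*(y^2 - y - 6) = (y - 2)*(y + 2)*(y - 3)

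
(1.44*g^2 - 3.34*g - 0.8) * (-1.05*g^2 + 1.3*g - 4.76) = -1.512*g^4 + 5.379*g^3 - 10.3564*g^2 + 14.8584*g + 3.808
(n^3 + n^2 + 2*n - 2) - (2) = n^3 + n^2 + 2*n - 4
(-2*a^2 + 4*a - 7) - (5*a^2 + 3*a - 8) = -7*a^2 + a + 1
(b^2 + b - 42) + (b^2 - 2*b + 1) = 2*b^2 - b - 41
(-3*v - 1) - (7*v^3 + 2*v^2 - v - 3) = -7*v^3 - 2*v^2 - 2*v + 2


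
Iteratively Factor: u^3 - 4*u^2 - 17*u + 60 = (u - 5)*(u^2 + u - 12) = (u - 5)*(u - 3)*(u + 4)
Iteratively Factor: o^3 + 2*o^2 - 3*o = (o - 1)*(o^2 + 3*o) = o*(o - 1)*(o + 3)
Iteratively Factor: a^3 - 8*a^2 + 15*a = (a - 5)*(a^2 - 3*a) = a*(a - 5)*(a - 3)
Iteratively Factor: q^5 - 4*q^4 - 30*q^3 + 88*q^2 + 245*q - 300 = (q + 3)*(q^4 - 7*q^3 - 9*q^2 + 115*q - 100) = (q - 5)*(q + 3)*(q^3 - 2*q^2 - 19*q + 20) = (q - 5)*(q + 3)*(q + 4)*(q^2 - 6*q + 5) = (q - 5)*(q - 1)*(q + 3)*(q + 4)*(q - 5)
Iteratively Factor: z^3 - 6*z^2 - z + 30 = (z + 2)*(z^2 - 8*z + 15) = (z - 3)*(z + 2)*(z - 5)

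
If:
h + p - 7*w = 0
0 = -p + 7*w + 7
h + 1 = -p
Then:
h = -7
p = 6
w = -1/7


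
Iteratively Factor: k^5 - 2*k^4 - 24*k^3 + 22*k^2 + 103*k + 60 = (k + 4)*(k^4 - 6*k^3 + 22*k + 15) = (k - 5)*(k + 4)*(k^3 - k^2 - 5*k - 3) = (k - 5)*(k + 1)*(k + 4)*(k^2 - 2*k - 3) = (k - 5)*(k + 1)^2*(k + 4)*(k - 3)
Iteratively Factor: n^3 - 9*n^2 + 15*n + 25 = (n + 1)*(n^2 - 10*n + 25) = (n - 5)*(n + 1)*(n - 5)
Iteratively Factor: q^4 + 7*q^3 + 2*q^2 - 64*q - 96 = (q + 4)*(q^3 + 3*q^2 - 10*q - 24) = (q + 2)*(q + 4)*(q^2 + q - 12) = (q + 2)*(q + 4)^2*(q - 3)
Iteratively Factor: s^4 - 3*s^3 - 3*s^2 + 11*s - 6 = (s - 1)*(s^3 - 2*s^2 - 5*s + 6) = (s - 1)^2*(s^2 - s - 6) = (s - 1)^2*(s + 2)*(s - 3)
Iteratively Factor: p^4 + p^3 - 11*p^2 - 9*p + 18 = (p + 2)*(p^3 - p^2 - 9*p + 9) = (p - 1)*(p + 2)*(p^2 - 9) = (p - 1)*(p + 2)*(p + 3)*(p - 3)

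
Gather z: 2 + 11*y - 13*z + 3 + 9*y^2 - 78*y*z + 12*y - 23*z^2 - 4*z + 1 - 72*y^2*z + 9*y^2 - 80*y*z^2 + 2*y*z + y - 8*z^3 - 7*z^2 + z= 18*y^2 + 24*y - 8*z^3 + z^2*(-80*y - 30) + z*(-72*y^2 - 76*y - 16) + 6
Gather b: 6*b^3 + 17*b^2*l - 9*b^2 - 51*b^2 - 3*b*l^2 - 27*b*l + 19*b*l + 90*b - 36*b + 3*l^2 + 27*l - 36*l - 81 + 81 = 6*b^3 + b^2*(17*l - 60) + b*(-3*l^2 - 8*l + 54) + 3*l^2 - 9*l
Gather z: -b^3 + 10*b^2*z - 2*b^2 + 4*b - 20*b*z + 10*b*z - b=-b^3 - 2*b^2 + 3*b + z*(10*b^2 - 10*b)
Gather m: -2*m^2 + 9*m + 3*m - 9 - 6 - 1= -2*m^2 + 12*m - 16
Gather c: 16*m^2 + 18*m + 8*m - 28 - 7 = 16*m^2 + 26*m - 35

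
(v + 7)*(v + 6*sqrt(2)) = v^2 + 7*v + 6*sqrt(2)*v + 42*sqrt(2)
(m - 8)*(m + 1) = m^2 - 7*m - 8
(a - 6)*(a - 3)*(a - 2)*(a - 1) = a^4 - 12*a^3 + 47*a^2 - 72*a + 36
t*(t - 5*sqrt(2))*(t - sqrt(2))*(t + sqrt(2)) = t^4 - 5*sqrt(2)*t^3 - 2*t^2 + 10*sqrt(2)*t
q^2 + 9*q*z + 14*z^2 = (q + 2*z)*(q + 7*z)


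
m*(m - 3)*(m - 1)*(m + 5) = m^4 + m^3 - 17*m^2 + 15*m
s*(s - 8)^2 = s^3 - 16*s^2 + 64*s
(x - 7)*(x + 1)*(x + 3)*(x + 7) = x^4 + 4*x^3 - 46*x^2 - 196*x - 147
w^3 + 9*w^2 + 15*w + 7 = (w + 1)^2*(w + 7)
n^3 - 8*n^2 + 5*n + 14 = (n - 7)*(n - 2)*(n + 1)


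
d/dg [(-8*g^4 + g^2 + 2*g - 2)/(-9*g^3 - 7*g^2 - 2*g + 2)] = g*(72*g^5 + 112*g^4 + 57*g^3 - 28*g^2 - 42*g - 24)/(81*g^6 + 126*g^5 + 85*g^4 - 8*g^3 - 24*g^2 - 8*g + 4)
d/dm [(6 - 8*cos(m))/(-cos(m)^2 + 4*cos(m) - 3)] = 4*(2*cos(m) - 3)*sin(m)*cos(m)/((cos(m) - 3)^2*(cos(m) - 1)^2)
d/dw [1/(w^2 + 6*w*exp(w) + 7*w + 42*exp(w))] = (-6*w*exp(w) - 2*w - 48*exp(w) - 7)/(w^2 + 6*w*exp(w) + 7*w + 42*exp(w))^2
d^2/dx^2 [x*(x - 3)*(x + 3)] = 6*x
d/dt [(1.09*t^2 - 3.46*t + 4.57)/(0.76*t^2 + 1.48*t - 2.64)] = (4.2428*t^2 - 12.7016*t + 2.3708)/(0.5776*t^4 + 2.2496*t^3 - 1.8224*t^2 - 7.8144*t + 6.9696)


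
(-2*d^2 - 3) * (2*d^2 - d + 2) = -4*d^4 + 2*d^3 - 10*d^2 + 3*d - 6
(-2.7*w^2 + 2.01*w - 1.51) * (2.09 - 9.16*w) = 24.732*w^3 - 24.0546*w^2 + 18.0325*w - 3.1559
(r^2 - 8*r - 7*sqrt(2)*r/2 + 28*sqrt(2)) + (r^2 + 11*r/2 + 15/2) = 2*r^2 - 7*sqrt(2)*r/2 - 5*r/2 + 15/2 + 28*sqrt(2)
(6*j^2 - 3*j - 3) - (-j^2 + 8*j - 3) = 7*j^2 - 11*j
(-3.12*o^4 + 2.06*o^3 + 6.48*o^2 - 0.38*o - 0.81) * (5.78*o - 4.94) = -18.0336*o^5 + 27.3196*o^4 + 27.278*o^3 - 34.2076*o^2 - 2.8046*o + 4.0014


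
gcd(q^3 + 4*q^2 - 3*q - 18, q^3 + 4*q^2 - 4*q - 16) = q - 2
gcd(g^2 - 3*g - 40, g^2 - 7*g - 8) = g - 8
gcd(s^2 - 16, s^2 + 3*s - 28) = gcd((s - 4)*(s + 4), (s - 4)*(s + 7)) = s - 4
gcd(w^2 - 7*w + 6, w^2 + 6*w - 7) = w - 1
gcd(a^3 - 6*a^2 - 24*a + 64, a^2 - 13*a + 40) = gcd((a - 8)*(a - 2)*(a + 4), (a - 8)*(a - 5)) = a - 8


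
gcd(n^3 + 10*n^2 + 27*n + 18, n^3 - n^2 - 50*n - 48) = n^2 + 7*n + 6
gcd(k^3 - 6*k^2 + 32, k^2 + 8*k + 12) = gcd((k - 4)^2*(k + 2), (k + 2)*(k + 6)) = k + 2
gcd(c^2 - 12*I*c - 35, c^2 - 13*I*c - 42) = c - 7*I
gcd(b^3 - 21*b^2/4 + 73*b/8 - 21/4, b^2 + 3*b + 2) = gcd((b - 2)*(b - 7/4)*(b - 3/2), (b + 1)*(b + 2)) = 1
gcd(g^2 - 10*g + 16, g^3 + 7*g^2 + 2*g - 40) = g - 2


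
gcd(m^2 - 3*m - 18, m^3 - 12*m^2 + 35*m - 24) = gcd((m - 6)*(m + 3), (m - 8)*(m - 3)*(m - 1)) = 1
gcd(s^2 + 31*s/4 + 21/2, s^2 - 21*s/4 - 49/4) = s + 7/4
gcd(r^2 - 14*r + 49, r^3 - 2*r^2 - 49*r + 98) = r - 7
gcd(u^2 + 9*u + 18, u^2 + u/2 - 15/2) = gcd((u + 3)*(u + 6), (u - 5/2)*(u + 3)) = u + 3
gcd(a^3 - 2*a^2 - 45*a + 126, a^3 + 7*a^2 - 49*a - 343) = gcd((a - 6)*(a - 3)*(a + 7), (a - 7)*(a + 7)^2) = a + 7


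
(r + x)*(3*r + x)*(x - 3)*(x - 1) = 3*r^2*x^2 - 12*r^2*x + 9*r^2 + 4*r*x^3 - 16*r*x^2 + 12*r*x + x^4 - 4*x^3 + 3*x^2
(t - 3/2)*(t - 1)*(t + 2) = t^3 - t^2/2 - 7*t/2 + 3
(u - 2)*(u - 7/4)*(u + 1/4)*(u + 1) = u^4 - 5*u^3/2 - 15*u^2/16 + 55*u/16 + 7/8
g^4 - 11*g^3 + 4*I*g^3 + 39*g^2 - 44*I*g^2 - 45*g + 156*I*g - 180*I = (g - 5)*(g - 3)^2*(g + 4*I)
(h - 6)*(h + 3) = h^2 - 3*h - 18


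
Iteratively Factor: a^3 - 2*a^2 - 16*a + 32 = (a + 4)*(a^2 - 6*a + 8) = (a - 4)*(a + 4)*(a - 2)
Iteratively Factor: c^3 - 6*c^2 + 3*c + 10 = (c - 2)*(c^2 - 4*c - 5) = (c - 2)*(c + 1)*(c - 5)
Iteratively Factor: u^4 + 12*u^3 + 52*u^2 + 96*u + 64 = (u + 4)*(u^3 + 8*u^2 + 20*u + 16) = (u + 2)*(u + 4)*(u^2 + 6*u + 8) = (u + 2)^2*(u + 4)*(u + 4)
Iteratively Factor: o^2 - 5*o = (o)*(o - 5)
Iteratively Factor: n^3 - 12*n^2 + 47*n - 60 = (n - 3)*(n^2 - 9*n + 20) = (n - 4)*(n - 3)*(n - 5)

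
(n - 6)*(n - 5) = n^2 - 11*n + 30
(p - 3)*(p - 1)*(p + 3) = p^3 - p^2 - 9*p + 9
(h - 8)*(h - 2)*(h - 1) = h^3 - 11*h^2 + 26*h - 16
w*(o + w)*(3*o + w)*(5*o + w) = 15*o^3*w + 23*o^2*w^2 + 9*o*w^3 + w^4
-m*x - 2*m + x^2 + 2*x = (-m + x)*(x + 2)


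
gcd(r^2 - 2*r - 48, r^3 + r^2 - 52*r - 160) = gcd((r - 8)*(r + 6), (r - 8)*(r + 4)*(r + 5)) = r - 8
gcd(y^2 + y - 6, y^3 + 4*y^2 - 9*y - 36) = y + 3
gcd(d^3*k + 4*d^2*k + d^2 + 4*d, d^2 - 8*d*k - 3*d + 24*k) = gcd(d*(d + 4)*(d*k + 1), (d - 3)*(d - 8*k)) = 1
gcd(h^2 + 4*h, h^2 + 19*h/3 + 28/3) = h + 4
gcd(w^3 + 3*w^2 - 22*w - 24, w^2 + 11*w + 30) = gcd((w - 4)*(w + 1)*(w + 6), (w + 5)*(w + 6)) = w + 6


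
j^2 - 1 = (j - 1)*(j + 1)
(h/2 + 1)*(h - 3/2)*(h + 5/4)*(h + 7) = h^4/2 + 35*h^3/8 + 79*h^2/16 - 163*h/16 - 105/8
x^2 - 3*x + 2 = (x - 2)*(x - 1)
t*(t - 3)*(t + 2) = t^3 - t^2 - 6*t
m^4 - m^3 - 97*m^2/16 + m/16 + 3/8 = (m - 3)*(m - 1/4)*(m + 1/4)*(m + 2)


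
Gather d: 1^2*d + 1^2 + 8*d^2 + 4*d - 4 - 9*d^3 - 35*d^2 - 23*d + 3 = -9*d^3 - 27*d^2 - 18*d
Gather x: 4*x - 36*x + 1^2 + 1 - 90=-32*x - 88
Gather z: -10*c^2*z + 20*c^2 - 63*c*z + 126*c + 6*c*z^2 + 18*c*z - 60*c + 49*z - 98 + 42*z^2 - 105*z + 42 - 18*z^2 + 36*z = 20*c^2 + 66*c + z^2*(6*c + 24) + z*(-10*c^2 - 45*c - 20) - 56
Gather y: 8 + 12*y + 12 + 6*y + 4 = 18*y + 24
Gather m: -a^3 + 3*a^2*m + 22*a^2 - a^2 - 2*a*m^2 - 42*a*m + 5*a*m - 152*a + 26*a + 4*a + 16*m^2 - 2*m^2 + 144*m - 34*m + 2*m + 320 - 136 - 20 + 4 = -a^3 + 21*a^2 - 122*a + m^2*(14 - 2*a) + m*(3*a^2 - 37*a + 112) + 168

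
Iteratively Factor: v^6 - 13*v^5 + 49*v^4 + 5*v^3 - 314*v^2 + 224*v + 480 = (v - 4)*(v^5 - 9*v^4 + 13*v^3 + 57*v^2 - 86*v - 120) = (v - 5)*(v - 4)*(v^4 - 4*v^3 - 7*v^2 + 22*v + 24) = (v - 5)*(v - 4)*(v + 1)*(v^3 - 5*v^2 - 2*v + 24) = (v - 5)*(v - 4)*(v + 1)*(v + 2)*(v^2 - 7*v + 12) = (v - 5)*(v - 4)*(v - 3)*(v + 1)*(v + 2)*(v - 4)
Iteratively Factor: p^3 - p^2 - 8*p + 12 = (p - 2)*(p^2 + p - 6) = (p - 2)*(p + 3)*(p - 2)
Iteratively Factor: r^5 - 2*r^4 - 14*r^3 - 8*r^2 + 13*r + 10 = (r + 1)*(r^4 - 3*r^3 - 11*r^2 + 3*r + 10) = (r + 1)*(r + 2)*(r^3 - 5*r^2 - r + 5) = (r + 1)^2*(r + 2)*(r^2 - 6*r + 5) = (r - 1)*(r + 1)^2*(r + 2)*(r - 5)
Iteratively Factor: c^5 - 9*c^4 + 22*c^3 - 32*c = (c + 1)*(c^4 - 10*c^3 + 32*c^2 - 32*c) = (c - 4)*(c + 1)*(c^3 - 6*c^2 + 8*c) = (c - 4)*(c - 2)*(c + 1)*(c^2 - 4*c) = (c - 4)^2*(c - 2)*(c + 1)*(c)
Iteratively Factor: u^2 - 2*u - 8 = (u - 4)*(u + 2)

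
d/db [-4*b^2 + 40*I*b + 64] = -8*b + 40*I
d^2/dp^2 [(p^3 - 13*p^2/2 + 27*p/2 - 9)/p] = 2 - 18/p^3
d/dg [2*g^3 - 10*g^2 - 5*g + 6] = 6*g^2 - 20*g - 5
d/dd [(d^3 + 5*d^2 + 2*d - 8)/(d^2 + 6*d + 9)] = (d^3 + 9*d^2 + 28*d + 22)/(d^3 + 9*d^2 + 27*d + 27)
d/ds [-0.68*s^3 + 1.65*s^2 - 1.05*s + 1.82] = -2.04*s^2 + 3.3*s - 1.05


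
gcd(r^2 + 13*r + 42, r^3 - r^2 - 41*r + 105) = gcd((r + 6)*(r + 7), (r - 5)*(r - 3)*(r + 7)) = r + 7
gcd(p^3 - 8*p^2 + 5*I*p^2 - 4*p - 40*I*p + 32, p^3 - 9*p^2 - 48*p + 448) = p - 8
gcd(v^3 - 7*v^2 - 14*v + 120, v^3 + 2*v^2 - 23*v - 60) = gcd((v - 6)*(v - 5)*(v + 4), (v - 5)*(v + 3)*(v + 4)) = v^2 - v - 20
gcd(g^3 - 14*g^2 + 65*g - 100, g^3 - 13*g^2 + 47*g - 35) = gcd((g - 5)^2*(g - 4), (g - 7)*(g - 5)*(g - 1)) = g - 5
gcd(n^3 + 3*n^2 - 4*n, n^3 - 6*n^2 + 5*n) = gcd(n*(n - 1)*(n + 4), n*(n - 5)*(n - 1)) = n^2 - n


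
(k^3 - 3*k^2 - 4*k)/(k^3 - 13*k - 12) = k/(k + 3)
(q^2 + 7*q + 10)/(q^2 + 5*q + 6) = (q + 5)/(q + 3)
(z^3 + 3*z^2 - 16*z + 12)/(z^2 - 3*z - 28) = (-z^3 - 3*z^2 + 16*z - 12)/(-z^2 + 3*z + 28)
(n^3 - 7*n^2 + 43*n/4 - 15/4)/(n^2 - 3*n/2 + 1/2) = (2*n^2 - 13*n + 15)/(2*(n - 1))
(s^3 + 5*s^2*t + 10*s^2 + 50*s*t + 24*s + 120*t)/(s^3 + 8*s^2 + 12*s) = (s^2 + 5*s*t + 4*s + 20*t)/(s*(s + 2))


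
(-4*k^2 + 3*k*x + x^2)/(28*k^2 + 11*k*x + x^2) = (-k + x)/(7*k + x)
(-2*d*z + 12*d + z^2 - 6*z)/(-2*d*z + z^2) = (z - 6)/z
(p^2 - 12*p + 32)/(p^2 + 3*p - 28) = (p - 8)/(p + 7)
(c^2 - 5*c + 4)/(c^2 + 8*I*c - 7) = (c^2 - 5*c + 4)/(c^2 + 8*I*c - 7)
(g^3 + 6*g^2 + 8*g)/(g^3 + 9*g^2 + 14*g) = (g + 4)/(g + 7)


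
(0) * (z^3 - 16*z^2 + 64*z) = 0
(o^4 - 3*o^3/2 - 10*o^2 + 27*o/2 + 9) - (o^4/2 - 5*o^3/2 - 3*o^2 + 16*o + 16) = o^4/2 + o^3 - 7*o^2 - 5*o/2 - 7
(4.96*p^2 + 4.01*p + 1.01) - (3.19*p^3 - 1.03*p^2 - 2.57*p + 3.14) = -3.19*p^3 + 5.99*p^2 + 6.58*p - 2.13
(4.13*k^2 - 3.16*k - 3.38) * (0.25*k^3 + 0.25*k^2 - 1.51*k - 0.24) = 1.0325*k^5 + 0.2425*k^4 - 7.8713*k^3 + 2.9354*k^2 + 5.8622*k + 0.8112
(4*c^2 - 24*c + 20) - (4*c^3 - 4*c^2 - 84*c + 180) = -4*c^3 + 8*c^2 + 60*c - 160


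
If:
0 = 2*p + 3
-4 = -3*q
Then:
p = -3/2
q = 4/3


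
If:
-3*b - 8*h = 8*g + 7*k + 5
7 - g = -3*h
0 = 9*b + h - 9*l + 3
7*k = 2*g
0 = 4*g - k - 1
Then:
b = 400/117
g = 7/26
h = -175/78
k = 1/13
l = 2459/702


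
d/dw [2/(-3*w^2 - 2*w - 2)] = 4*(3*w + 1)/(3*w^2 + 2*w + 2)^2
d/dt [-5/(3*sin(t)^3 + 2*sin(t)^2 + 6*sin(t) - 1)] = 80*(9*sin(t)^2 + 4*sin(t) + 6)*cos(t)/(-33*sin(t) + 3*sin(3*t) + 4*cos(2*t))^2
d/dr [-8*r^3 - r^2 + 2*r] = -24*r^2 - 2*r + 2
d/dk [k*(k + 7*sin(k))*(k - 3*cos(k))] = k*(k + 7*sin(k))*(3*sin(k) + 1) + k*(k - 3*cos(k))*(7*cos(k) + 1) + (k + 7*sin(k))*(k - 3*cos(k))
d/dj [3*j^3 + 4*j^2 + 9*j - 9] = 9*j^2 + 8*j + 9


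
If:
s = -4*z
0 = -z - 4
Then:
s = 16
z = -4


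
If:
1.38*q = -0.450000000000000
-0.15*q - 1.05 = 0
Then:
No Solution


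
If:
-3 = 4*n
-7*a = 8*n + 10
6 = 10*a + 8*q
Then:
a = -4/7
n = -3/4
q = 41/28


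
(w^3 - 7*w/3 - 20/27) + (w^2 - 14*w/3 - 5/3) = w^3 + w^2 - 7*w - 65/27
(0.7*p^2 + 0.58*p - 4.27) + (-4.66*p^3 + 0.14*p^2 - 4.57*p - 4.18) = -4.66*p^3 + 0.84*p^2 - 3.99*p - 8.45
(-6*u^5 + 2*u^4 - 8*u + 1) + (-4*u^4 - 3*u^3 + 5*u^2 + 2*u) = -6*u^5 - 2*u^4 - 3*u^3 + 5*u^2 - 6*u + 1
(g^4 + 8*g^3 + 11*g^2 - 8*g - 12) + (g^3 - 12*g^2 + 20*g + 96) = g^4 + 9*g^3 - g^2 + 12*g + 84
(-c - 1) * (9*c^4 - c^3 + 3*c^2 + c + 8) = -9*c^5 - 8*c^4 - 2*c^3 - 4*c^2 - 9*c - 8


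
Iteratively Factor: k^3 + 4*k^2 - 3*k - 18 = (k + 3)*(k^2 + k - 6) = (k + 3)^2*(k - 2)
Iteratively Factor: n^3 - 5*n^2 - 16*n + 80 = (n - 4)*(n^2 - n - 20) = (n - 4)*(n + 4)*(n - 5)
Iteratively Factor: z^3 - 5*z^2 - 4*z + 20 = (z + 2)*(z^2 - 7*z + 10) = (z - 5)*(z + 2)*(z - 2)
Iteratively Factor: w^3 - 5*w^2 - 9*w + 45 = (w - 5)*(w^2 - 9) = (w - 5)*(w + 3)*(w - 3)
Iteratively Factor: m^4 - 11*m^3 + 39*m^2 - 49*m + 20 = (m - 4)*(m^3 - 7*m^2 + 11*m - 5) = (m - 4)*(m - 1)*(m^2 - 6*m + 5) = (m - 5)*(m - 4)*(m - 1)*(m - 1)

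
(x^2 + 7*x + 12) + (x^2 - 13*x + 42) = 2*x^2 - 6*x + 54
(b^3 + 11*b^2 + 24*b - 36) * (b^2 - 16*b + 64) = b^5 - 5*b^4 - 88*b^3 + 284*b^2 + 2112*b - 2304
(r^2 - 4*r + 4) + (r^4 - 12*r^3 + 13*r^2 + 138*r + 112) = r^4 - 12*r^3 + 14*r^2 + 134*r + 116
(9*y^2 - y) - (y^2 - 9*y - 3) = 8*y^2 + 8*y + 3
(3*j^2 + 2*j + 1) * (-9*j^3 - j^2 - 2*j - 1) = -27*j^5 - 21*j^4 - 17*j^3 - 8*j^2 - 4*j - 1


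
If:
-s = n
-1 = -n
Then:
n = 1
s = -1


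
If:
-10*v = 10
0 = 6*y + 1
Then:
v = -1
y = -1/6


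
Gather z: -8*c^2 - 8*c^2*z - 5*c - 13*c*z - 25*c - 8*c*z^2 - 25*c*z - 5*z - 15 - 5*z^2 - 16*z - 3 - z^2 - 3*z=-8*c^2 - 30*c + z^2*(-8*c - 6) + z*(-8*c^2 - 38*c - 24) - 18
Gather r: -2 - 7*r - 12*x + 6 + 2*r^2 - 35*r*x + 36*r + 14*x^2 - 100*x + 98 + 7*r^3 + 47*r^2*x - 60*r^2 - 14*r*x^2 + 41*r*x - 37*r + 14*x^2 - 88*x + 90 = 7*r^3 + r^2*(47*x - 58) + r*(-14*x^2 + 6*x - 8) + 28*x^2 - 200*x + 192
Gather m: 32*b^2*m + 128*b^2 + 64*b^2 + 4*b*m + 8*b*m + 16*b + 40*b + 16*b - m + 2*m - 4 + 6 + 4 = 192*b^2 + 72*b + m*(32*b^2 + 12*b + 1) + 6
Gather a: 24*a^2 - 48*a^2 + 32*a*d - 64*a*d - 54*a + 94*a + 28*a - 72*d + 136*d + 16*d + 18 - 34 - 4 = -24*a^2 + a*(68 - 32*d) + 80*d - 20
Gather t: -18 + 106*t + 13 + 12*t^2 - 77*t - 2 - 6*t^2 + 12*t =6*t^2 + 41*t - 7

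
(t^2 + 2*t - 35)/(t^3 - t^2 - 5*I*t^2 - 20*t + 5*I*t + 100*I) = (t + 7)/(t^2 + t*(4 - 5*I) - 20*I)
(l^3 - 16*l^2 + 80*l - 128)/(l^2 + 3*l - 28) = (l^2 - 12*l + 32)/(l + 7)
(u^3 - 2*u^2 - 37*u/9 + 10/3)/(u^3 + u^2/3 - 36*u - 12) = (9*u^3 - 18*u^2 - 37*u + 30)/(3*(3*u^3 + u^2 - 108*u - 36))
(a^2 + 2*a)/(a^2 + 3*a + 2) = a/(a + 1)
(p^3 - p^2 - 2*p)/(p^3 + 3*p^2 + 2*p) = (p - 2)/(p + 2)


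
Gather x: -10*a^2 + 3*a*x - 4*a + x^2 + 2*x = -10*a^2 - 4*a + x^2 + x*(3*a + 2)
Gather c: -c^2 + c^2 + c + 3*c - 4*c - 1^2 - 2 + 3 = 0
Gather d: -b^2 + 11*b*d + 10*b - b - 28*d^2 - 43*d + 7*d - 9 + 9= -b^2 + 9*b - 28*d^2 + d*(11*b - 36)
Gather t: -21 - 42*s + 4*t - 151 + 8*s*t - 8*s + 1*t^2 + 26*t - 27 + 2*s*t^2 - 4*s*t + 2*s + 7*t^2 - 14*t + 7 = -48*s + t^2*(2*s + 8) + t*(4*s + 16) - 192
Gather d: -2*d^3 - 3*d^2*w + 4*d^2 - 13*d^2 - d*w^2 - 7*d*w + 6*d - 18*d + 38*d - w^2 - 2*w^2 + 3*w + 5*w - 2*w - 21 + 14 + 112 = -2*d^3 + d^2*(-3*w - 9) + d*(-w^2 - 7*w + 26) - 3*w^2 + 6*w + 105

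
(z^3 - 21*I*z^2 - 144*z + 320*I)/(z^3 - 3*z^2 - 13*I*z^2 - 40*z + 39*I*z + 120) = (z - 8*I)/(z - 3)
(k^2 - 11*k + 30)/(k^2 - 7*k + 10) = (k - 6)/(k - 2)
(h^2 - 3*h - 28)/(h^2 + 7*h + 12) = (h - 7)/(h + 3)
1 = 1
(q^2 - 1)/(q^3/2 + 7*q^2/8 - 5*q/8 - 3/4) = 8*(q + 1)/(4*q^2 + 11*q + 6)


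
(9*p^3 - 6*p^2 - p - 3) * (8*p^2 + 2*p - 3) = 72*p^5 - 30*p^4 - 47*p^3 - 8*p^2 - 3*p + 9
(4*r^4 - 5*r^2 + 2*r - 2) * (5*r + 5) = 20*r^5 + 20*r^4 - 25*r^3 - 15*r^2 - 10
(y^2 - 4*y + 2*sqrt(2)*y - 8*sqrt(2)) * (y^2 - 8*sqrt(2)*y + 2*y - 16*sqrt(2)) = y^4 - 6*sqrt(2)*y^3 - 2*y^3 - 40*y^2 + 12*sqrt(2)*y^2 + 64*y + 48*sqrt(2)*y + 256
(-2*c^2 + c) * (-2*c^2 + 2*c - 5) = 4*c^4 - 6*c^3 + 12*c^2 - 5*c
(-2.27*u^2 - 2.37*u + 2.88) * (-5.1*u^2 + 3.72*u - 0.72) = 11.577*u^4 + 3.6426*u^3 - 21.87*u^2 + 12.42*u - 2.0736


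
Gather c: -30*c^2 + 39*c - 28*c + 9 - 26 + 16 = -30*c^2 + 11*c - 1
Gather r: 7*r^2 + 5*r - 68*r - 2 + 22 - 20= 7*r^2 - 63*r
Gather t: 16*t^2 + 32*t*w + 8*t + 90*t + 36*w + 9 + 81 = 16*t^2 + t*(32*w + 98) + 36*w + 90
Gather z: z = z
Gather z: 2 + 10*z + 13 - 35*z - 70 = -25*z - 55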